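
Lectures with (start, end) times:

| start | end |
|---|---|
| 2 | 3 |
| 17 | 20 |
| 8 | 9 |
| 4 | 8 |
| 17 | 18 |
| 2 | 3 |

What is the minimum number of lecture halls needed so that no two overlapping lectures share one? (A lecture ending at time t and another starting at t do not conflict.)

2

Events (time:±→running): 2:+→1 2:+→2 … peak 2.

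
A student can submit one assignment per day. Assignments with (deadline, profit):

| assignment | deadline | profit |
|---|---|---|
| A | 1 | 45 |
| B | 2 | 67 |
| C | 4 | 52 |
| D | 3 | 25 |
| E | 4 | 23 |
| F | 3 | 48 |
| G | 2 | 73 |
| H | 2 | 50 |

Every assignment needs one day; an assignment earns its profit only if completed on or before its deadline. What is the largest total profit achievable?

Sort by profit descending; place each in the latest free slot ≤ its deadline.
By profit: G(d2,73), B(d2,67), C(d4,52), H(d2,50), F(d3,48), A(d1,45), D(d3,25), E(d4,23)
G→slot 2; B→slot 1; C→slot 4; H skipped; F→slot 3; A skipped; D skipped; E skipped.
Profit = 67 + 73 + 48 + 52 = 240

240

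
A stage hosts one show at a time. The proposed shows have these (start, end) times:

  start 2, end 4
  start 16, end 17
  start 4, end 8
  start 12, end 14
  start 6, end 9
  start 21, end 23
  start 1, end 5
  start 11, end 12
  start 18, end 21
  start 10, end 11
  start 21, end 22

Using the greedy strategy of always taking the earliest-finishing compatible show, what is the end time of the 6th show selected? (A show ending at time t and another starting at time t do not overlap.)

Order by finish time; keep every interval that doesn't clash with the previous kept one.
By end time: (2,4), (1,5), (4,8), (6,9), (10,11), (11,12), (12,14), (16,17), (18,21), (21,22), (21,23).
Pick (2,4); next start ≥ 4 → (4,8); next start ≥ 8 → (10,11); next start ≥ 11 → (11,12); next start ≥ 12 → (12,14); next start ≥ 14 → (16,17); next start ≥ 17 → (18,21); next start ≥ 21 → (21,22).
Selected: (2,4) (4,8) (10,11) (11,12) (12,14) (16,17) (18,21) (21,22)

17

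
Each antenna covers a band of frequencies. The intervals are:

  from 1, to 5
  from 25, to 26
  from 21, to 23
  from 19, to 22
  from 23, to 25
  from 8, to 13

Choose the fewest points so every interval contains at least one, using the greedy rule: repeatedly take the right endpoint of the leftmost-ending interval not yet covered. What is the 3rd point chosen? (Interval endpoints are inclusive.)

Process intervals by earliest right end; each time one isn't hit yet, stab at its right endpoint.
By right end: [1,5]  [8,13]  [19,22]  [21,23]  [23,25]  [25,26]
[1,5] uncovered → point at 5; [8,13] uncovered → point at 13; [19,22] uncovered → point at 22; [23,25] uncovered → point at 25.
Points: 5, 13, 22, 25 (4 total).

22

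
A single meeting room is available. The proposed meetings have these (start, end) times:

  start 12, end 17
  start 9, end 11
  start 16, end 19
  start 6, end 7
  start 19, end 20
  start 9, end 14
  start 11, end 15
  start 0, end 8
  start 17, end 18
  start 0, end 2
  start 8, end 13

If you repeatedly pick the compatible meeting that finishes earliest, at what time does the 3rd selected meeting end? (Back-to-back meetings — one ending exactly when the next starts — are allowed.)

11

Sort by end time and greedily take each interval whose start is ≥ the last chosen end.
Sorted by end: (0,2)  (6,7)  (0,8)  (9,11)  (8,13)  (9,14)  (11,15)  (12,17)  (17,18)  (16,19)  (19,20)
take (0,2); take (6,7); take (9,11); take (11,15); skip (12,17); take (17,18); skip (16,19); take (19,20).
Selected: (0,2) (6,7) (9,11) (11,15) (17,18) (19,20)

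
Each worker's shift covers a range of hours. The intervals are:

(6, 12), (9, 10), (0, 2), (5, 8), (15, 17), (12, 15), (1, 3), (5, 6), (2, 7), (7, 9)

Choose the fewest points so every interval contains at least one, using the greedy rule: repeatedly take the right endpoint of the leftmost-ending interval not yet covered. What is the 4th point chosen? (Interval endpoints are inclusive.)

15

Sorted: [0,2] [1,3] [5,6] [2,7] [5,8] [7,9] [9,10] [6,12] [12,15] [15,17]
{[0,2],[1,3]} hit by 2; {[5,6],[2,7],[5,8]} hit by 6; {[7,9],[9,10],[6,12]} hit by 9; {[12,15],[15,17]} hit by 15.
Points: 2, 6, 9, 15 (4 total).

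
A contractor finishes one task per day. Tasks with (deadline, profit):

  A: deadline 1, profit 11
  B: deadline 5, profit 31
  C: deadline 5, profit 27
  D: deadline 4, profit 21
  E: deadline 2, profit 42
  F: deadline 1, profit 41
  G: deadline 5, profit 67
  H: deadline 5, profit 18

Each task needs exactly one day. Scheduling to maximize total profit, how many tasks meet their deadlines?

5

Sort by profit descending; place each in the latest free slot ≤ its deadline.
Profit order: G=67 E=42 F=41 B=31 C=27 D=21 H=18 A=11
Assign: G→slot 5, E→slot 2, F→slot 1, B→slot 4, C→slot 3, D skipped, H skipped, A skipped.
Slots: [1:F] [2:E] [3:C] [4:B] [5:G]
5 of 8 scheduled.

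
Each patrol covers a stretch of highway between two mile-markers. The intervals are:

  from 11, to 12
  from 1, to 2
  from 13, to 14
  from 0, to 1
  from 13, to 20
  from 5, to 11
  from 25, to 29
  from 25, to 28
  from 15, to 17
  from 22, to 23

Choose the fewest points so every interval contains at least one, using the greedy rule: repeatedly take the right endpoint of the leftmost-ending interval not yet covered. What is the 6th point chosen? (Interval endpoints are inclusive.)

Sort by right endpoint; whenever an interval is uncovered, place a point at its right end.
Sorted: [0,1] [1,2] [5,11] [11,12] [13,14] [15,17] [13,20] [22,23] [25,28] [25,29]
{[0,1],[1,2]} hit by 1; {[5,11],[11,12]} hit by 11; {[13,14]} hit by 14; {[15,17],[13,20]} hit by 17; {[22,23]} hit by 23; {[25,28],[25,29]} hit by 28.
Points: 1, 11, 14, 17, 23, 28 (6 total).

28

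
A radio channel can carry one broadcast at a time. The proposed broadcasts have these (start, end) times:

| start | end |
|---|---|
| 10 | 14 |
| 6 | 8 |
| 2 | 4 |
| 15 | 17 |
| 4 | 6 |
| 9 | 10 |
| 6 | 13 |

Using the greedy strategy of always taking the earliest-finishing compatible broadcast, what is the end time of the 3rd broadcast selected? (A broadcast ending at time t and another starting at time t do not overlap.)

8

Sorted by end: (2,4)  (4,6)  (6,8)  (9,10)  (6,13)  (10,14)  (15,17)
take (2,4); take (4,6); take (6,8); take (9,10); skip (6,13); take (10,14); take (15,17).
Selected: (2,4) (4,6) (6,8) (9,10) (10,14) (15,17)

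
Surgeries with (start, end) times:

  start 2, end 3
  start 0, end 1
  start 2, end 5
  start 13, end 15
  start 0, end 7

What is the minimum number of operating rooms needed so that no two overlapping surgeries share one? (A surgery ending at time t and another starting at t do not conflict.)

Events (time:±→running): 0:+→1 0:+→2 1:-→1 2:+→2 2:+→3 … peak 3.

3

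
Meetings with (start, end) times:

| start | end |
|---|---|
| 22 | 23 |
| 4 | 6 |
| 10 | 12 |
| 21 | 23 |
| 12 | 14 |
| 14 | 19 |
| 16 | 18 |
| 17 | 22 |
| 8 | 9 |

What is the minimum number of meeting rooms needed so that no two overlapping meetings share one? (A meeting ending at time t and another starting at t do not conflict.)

3

starts: [4, 8, 10, 12, 14, 16, 17, 21, 22]
ends:   [6, 9, 12, 14, 18, 19, 22, 23, 23]
s4→1 e6→0 s8→1 e9→0 s10→1 e12→0 s12→1 e14→0 s14→1 s16→2 s17→3  — peak 3.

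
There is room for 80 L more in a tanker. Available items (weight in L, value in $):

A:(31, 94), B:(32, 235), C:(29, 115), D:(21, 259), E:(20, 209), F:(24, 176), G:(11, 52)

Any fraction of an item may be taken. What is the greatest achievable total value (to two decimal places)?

754.33

Order: D (259/21=12.33) > E (209/20=10.45) > B (235/32=7.34) > F (176/24=7.33) > G (52/11=4.73) > C (115/29=3.97) > A (94/31=3.03)
Fill: take D (21 @ 259) → take E (20 @ 209) → take B (32 @ 235) → take 7/24 of F → 51.33; 80/80 used.
Total value = 754.33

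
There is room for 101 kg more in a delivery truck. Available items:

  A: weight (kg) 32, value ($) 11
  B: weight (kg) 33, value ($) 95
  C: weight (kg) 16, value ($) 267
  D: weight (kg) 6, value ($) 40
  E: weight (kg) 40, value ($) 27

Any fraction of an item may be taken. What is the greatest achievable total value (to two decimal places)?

431.06

Greedy by value/weight ratio, highest first.
Ratios (sorted): C 16.69, D 6.67, B 2.88, E 0.68, A 0.34
take C (16 @ 267); take D (6 @ 40); take B (33 @ 95); take E (40 @ 27); take 6/32 of A → 2.06. Capacity used 101/101.
Total value = 431.06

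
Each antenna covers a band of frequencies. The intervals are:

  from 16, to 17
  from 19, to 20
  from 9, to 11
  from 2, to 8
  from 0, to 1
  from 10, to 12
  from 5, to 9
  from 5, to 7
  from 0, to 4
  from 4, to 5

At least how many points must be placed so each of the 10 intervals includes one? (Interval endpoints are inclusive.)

Process intervals by earliest right end; each time one isn't hit yet, stab at its right endpoint.
Sorted: [0,1] [0,4] [4,5] [5,7] [2,8] [5,9] [9,11] [10,12] [16,17] [19,20]
{[0,1],[0,4]} hit by 1; {[4,5],[5,7],[2,8],[5,9]} hit by 5; {[9,11],[10,12]} hit by 11; {[16,17]} hit by 17; {[19,20]} hit by 20.
Points: 1, 5, 11, 17, 20 (5 total).

5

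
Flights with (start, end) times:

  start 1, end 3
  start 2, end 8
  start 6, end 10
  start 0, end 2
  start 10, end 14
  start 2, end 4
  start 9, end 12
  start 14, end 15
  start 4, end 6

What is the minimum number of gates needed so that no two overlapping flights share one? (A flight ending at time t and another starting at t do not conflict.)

3

Events (time:±→running): 0:+→1 1:+→2 2:-→1 2:+→2 2:+→3 … peak 3.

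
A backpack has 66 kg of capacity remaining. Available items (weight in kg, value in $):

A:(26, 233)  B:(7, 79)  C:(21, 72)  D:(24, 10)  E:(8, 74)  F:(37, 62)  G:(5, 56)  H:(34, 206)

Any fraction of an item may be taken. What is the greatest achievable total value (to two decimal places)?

563.18

Ratios (sorted): B 11.29, G 11.20, E 9.25, A 8.96, H 6.06, C 3.43, F 1.68, D 0.42
take B (7 @ 79); take G (5 @ 56); take E (8 @ 74); take A (26 @ 233); take 20/34 of H → 121.18. Capacity used 66/66.
Total value = 563.18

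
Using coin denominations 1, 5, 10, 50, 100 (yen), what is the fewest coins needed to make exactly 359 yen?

9

359 − 3×100→59 − 1×50→9 − 1×5→4 − 4×1→0
Total coins = 3 + 1 + 1 + 4 = 9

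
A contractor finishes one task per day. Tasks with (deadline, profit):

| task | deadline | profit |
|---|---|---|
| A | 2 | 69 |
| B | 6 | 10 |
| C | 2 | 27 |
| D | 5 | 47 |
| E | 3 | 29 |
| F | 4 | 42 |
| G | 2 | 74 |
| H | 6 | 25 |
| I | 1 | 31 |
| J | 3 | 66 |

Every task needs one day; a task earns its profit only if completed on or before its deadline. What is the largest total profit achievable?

Take jobs in profit order; each goes to the latest open slot no later than its deadline.
By profit: G(d2,74), A(d2,69), J(d3,66), D(d5,47), F(d4,42), I(d1,31), E(d3,29), C(d2,27), H(d6,25), B(d6,10)
G→slot 2; A→slot 1; J→slot 3; D→slot 5; F→slot 4; I skipped; E skipped; C skipped; H→slot 6; B skipped.
Profit = 69 + 74 + 66 + 42 + 47 + 25 = 323

323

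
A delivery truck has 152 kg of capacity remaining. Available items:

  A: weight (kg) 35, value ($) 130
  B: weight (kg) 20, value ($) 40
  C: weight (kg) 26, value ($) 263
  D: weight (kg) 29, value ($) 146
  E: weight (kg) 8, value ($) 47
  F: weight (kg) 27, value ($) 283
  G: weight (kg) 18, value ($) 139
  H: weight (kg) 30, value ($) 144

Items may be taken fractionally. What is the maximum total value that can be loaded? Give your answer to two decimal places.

Order: F (283/27=10.48) > C (263/26=10.12) > G (139/18=7.72) > E (47/8=5.88) > D (146/29=5.03) > H (144/30=4.80) > A (130/35=3.71) > B (40/20=2.00)
Fill: take F (27 @ 283) → take C (26 @ 263) → take G (18 @ 139) → take E (8 @ 47) → take D (29 @ 146) → take H (30 @ 144) → take 14/35 of A → 52.00; 152/152 used.
Total value = 1074.00

1074.00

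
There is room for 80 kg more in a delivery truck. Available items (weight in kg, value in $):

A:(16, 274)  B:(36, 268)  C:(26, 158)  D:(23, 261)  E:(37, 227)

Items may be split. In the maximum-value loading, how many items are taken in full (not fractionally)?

3

Order: A (274/16=17.12) > D (261/23=11.35) > B (268/36=7.44) > E (227/37=6.14) > C (158/26=6.08)
Fill: take A (16 @ 274) → take D (23 @ 261) → take B (36 @ 268) → take 5/37 of E → 30.68; 80/80 used.
3 item(s) taken whole; one partial (take 5/37 of E).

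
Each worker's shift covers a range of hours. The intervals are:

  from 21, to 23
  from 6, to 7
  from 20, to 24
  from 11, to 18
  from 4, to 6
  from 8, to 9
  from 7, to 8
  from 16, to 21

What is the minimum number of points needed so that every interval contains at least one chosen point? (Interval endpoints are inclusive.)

By right end: [4,6]  [6,7]  [7,8]  [8,9]  [11,18]  [16,21]  [21,23]  [20,24]
[4,6] uncovered → point at 6; [7,8] uncovered → point at 8; [11,18] uncovered → point at 18; [21,23] uncovered → point at 23.
Points: 6, 8, 18, 23 (4 total).

4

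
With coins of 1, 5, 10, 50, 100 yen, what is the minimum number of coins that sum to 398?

Use the largest denomination that fits, subtract, and repeat.
398 − 3×100→98 − 1×50→48 − 4×10→8 − 1×5→3 − 3×1→0
Total coins = 3 + 1 + 4 + 1 + 3 = 12

12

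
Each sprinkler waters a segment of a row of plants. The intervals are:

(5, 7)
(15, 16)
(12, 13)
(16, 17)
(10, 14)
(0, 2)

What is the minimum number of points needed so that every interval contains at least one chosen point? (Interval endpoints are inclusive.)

4

By right end: [0,2]  [5,7]  [12,13]  [10,14]  [15,16]  [16,17]
[0,2] uncovered → point at 2; [5,7] uncovered → point at 7; [12,13] uncovered → point at 13; [15,16] uncovered → point at 16.
Points: 2, 7, 13, 16 (4 total).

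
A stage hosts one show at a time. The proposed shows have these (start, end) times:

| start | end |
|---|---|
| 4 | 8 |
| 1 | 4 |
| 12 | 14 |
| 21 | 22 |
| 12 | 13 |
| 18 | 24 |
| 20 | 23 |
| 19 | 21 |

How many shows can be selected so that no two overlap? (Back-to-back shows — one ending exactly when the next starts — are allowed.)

Greedy by earliest finish: after sorting by end time, pick each interval compatible with the last pick.
Sorted by end: (1,4)  (4,8)  (12,13)  (12,14)  (19,21)  (21,22)  (20,23)  (18,24)
take (1,4); take (4,8); take (12,13); take (19,21); take (21,22); skip (18,24).
Selected 5 shows.

5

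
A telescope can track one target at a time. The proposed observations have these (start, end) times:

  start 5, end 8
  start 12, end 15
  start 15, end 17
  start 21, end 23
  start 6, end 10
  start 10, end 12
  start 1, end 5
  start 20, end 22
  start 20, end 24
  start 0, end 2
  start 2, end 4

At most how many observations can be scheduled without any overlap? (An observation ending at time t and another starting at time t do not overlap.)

Sort by end time and greedily take each interval whose start is ≥ the last chosen end.
By end time: (0,2), (2,4), (1,5), (5,8), (6,10), (10,12), (12,15), (15,17), (20,22), (21,23), (20,24).
Pick (0,2); next start ≥ 2 → (2,4); next start ≥ 4 → (5,8); next start ≥ 8 → (10,12); next start ≥ 12 → (12,15); next start ≥ 15 → (15,17); next start ≥ 17 → (20,22).
Selected 7 observations.

7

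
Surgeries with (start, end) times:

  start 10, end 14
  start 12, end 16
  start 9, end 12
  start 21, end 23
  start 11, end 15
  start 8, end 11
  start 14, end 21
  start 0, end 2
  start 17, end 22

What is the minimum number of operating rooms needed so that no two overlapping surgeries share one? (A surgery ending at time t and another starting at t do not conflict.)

Count concurrent intervals with a sweep; the peak is the room count.
starts: [0, 8, 9, 10, 11, 12, 14, 17, 21]
ends:   [2, 11, 12, 14, 15, 16, 21, 22, 23]
s0→1 e2→0 s8→1 s9→2 s10→3  — peak 3.

3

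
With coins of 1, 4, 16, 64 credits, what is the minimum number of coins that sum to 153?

6

153 − 2×64→25 − 1×16→9 − 2×4→1 − 1×1→0
Total coins = 2 + 1 + 2 + 1 = 6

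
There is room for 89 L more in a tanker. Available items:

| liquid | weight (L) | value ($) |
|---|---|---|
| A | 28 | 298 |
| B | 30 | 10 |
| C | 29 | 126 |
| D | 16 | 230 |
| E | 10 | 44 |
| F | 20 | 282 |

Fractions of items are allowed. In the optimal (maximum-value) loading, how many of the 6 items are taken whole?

Sort by value per unit weight and fill in that order.
Ratios (sorted): D 14.38, F 14.10, A 10.64, E 4.40, C 4.34, B 0.33
take D (16 @ 230); take F (20 @ 282); take A (28 @ 298); take E (10 @ 44); take 15/29 of C → 65.17. Capacity used 89/89.
4 item(s) taken whole; one partial (take 15/29 of C).

4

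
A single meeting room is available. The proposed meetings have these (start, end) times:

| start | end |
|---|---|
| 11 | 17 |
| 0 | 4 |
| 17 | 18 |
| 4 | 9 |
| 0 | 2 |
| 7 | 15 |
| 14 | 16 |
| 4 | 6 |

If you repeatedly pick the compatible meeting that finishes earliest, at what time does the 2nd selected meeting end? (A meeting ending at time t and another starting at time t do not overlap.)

6

Order by finish time; keep every interval that doesn't clash with the previous kept one.
By end time: (0,2), (0,4), (4,6), (4,9), (7,15), (14,16), (11,17), (17,18).
Pick (0,2); next start ≥ 2 → (4,6); next start ≥ 6 → (7,15); next start ≥ 15 → (17,18).
Selected: (0,2) (4,6) (7,15) (17,18)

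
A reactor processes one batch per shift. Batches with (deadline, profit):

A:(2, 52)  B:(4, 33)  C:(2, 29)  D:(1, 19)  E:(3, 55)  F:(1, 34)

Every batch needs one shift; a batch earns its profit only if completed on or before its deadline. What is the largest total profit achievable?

Take jobs in profit order; each goes to the latest open slot no later than its deadline.
By profit: E(d3,55), A(d2,52), F(d1,34), B(d4,33), C(d2,29), D(d1,19)
E→slot 3; A→slot 2; F→slot 1; B→slot 4; C skipped; D skipped.
Profit = 34 + 52 + 55 + 33 = 174

174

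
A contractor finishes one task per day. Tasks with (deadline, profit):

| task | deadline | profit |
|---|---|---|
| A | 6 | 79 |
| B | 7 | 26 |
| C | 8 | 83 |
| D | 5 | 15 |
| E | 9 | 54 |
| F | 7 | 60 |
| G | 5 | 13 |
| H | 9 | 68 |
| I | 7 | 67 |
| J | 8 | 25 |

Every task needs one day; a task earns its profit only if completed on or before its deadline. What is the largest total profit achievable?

477

Take jobs in profit order; each goes to the latest open slot no later than its deadline.
Profit order: C=83 A=79 H=68 I=67 F=60 E=54 B=26 J=25 D=15 G=13
Assign: C→slot 8, A→slot 6, H→slot 9, I→slot 7, F→slot 5, E→slot 4, B→slot 3, J→slot 2, D→slot 1, G skipped.
Slots: [1:D] [2:J] [3:B] [4:E] [5:F] [6:A] [7:I] [8:C] [9:H]
Profit = 15 + 25 + 26 + 54 + 60 + 79 + 67 + 83 + 68 = 477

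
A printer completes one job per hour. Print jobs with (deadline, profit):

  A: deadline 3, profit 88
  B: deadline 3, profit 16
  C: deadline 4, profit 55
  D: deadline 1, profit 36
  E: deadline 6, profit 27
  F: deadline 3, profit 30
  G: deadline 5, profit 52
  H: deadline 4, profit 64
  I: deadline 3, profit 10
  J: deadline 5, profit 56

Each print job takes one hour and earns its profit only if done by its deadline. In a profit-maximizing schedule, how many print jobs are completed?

By profit: A(d3,88), H(d4,64), J(d5,56), C(d4,55), G(d5,52), D(d1,36), F(d3,30), E(d6,27), B(d3,16), I(d3,10)
A→slot 3; H→slot 4; J→slot 5; C→slot 2; G→slot 1; D skipped; F skipped; E→slot 6; B skipped; I skipped.
6 of 10 scheduled.

6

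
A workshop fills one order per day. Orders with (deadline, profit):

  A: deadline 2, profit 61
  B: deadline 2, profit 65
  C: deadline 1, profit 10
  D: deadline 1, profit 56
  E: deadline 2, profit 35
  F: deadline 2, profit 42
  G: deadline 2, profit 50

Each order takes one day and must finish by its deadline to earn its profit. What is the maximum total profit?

Sort by profit descending; place each in the latest free slot ≤ its deadline.
By profit: B(d2,65), A(d2,61), D(d1,56), G(d2,50), F(d2,42), E(d2,35), C(d1,10)
B→slot 2; A→slot 1; D skipped; G skipped; F skipped; E skipped; C skipped.
Profit = 61 + 65 = 126

126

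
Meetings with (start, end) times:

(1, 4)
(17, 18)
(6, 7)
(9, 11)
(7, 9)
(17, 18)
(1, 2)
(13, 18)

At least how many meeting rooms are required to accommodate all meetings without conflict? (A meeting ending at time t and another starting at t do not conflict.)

Events (time:±→running): 1:+→1 1:+→2 2:-→1 4:-→0 6:+→1 7:-→0 7:+→1 9:-→0 9:+→1 11:-→0 13:+→1 17:+→2 17:+→3 … peak 3.

3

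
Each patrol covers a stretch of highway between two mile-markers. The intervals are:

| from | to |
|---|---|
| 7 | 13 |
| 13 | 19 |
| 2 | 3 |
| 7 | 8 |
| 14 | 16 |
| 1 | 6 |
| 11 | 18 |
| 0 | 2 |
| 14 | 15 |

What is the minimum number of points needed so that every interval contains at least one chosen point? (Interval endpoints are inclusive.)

3

Sorted: [0,2] [2,3] [1,6] [7,8] [7,13] [14,15] [14,16] [11,18] [13,19]
{[0,2],[2,3],[1,6]} hit by 2; {[7,8],[7,13]} hit by 8; {[14,15],[14,16],[11,18],[13,19]} hit by 15.
Points: 2, 8, 15 (3 total).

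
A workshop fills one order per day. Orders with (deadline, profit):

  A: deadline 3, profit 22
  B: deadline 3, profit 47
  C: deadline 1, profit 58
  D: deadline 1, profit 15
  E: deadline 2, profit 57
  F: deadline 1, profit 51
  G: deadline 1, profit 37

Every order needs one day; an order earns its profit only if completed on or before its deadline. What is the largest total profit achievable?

Profit order: C=58 E=57 F=51 B=47 G=37 A=22 D=15
Assign: C→slot 1, E→slot 2, F skipped, B→slot 3, G skipped, A skipped, D skipped.
Slots: [1:C] [2:E] [3:B]
Profit = 58 + 57 + 47 = 162

162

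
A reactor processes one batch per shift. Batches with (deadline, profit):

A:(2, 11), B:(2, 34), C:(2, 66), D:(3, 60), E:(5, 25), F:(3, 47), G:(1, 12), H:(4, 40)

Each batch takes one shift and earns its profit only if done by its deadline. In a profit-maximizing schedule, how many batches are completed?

Sort by profit descending; place each in the latest free slot ≤ its deadline.
By profit: C(d2,66), D(d3,60), F(d3,47), H(d4,40), B(d2,34), E(d5,25), G(d1,12), A(d2,11)
C→slot 2; D→slot 3; F→slot 1; H→slot 4; B skipped; E→slot 5; G skipped; A skipped.
5 of 8 scheduled.

5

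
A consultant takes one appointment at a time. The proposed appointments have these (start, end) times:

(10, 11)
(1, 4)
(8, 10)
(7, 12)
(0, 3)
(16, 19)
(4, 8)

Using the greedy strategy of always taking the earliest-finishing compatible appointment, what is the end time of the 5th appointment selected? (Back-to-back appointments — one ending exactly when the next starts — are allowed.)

19

Sort by end time and greedily take each interval whose start is ≥ the last chosen end.
Sorted by end: (0,3)  (1,4)  (4,8)  (8,10)  (10,11)  (7,12)  (16,19)
take (0,3); take (4,8); take (8,10); take (10,11); skip (7,12); take (16,19).
Selected: (0,3) (4,8) (8,10) (10,11) (16,19)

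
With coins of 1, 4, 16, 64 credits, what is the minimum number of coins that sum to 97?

97 = 1×64 + 2×16 + 1×1
Total coins = 1 + 2 + 1 = 4

4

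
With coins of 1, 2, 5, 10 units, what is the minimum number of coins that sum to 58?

8

58 = 5×10 + 1×5 + 1×2 + 1×1
Total coins = 5 + 1 + 1 + 1 = 8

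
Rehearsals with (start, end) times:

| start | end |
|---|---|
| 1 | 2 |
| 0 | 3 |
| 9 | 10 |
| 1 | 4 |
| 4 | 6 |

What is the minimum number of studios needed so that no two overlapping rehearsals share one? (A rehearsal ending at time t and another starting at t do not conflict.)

Count concurrent intervals with a sweep; the peak is the room count.
starts: [0, 1, 1, 4, 9]
ends:   [2, 3, 4, 6, 10]
s0→1 s1→2 s1→3  — peak 3.

3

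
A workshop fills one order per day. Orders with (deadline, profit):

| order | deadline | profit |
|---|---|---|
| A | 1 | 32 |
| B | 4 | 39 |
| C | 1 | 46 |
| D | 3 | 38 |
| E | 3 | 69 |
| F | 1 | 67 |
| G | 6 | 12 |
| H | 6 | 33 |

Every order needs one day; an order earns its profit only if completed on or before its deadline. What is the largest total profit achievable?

258

By profit: E(d3,69), F(d1,67), C(d1,46), B(d4,39), D(d3,38), H(d6,33), A(d1,32), G(d6,12)
E→slot 3; F→slot 1; C skipped; B→slot 4; D→slot 2; H→slot 6; A skipped; G→slot 5.
Profit = 67 + 38 + 69 + 39 + 12 + 33 = 258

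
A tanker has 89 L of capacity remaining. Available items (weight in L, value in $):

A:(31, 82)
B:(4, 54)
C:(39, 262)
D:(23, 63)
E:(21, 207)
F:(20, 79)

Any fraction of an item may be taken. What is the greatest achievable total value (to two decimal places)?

615.70

Sort by value per unit weight and fill in that order.
Order: B (54/4=13.50) > E (207/21=9.86) > C (262/39=6.72) > F (79/20=3.95) > D (63/23=2.74) > A (82/31=2.65)
Fill: take B (4 @ 54) → take E (21 @ 207) → take C (39 @ 262) → take F (20 @ 79) → take 5/23 of D → 13.70; 89/89 used.
Total value = 615.70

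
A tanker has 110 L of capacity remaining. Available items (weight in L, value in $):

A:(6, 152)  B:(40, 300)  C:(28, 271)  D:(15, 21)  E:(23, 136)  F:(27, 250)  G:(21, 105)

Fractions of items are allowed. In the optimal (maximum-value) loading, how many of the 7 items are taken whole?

Greedy by value/weight ratio, highest first.
Ratios (sorted): A 25.33, C 9.68, F 9.26, B 7.50, E 5.91, G 5.00, D 1.40
take A (6 @ 152); take C (28 @ 271); take F (27 @ 250); take B (40 @ 300); take 9/23 of E → 53.22. Capacity used 110/110.
4 item(s) taken whole; one partial (take 9/23 of E).

4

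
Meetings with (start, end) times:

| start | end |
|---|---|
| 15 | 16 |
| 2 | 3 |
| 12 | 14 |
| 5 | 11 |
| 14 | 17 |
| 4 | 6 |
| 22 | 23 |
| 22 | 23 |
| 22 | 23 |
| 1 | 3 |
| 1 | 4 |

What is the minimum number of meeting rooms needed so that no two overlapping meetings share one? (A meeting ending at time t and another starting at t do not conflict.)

3

starts: [1, 1, 2, 4, 5, 12, 14, 15, 22, 22, 22]
ends:   [3, 3, 4, 6, 11, 14, 16, 17, 23, 23, 23]
s1→1 s1→2 s2→3  — peak 3.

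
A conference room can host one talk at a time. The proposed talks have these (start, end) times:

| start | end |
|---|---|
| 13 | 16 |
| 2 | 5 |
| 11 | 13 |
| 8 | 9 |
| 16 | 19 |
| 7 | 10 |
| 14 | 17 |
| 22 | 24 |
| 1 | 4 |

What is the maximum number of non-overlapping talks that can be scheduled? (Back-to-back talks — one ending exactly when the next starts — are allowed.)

6

Sorted by end: (1,4)  (2,5)  (8,9)  (7,10)  (11,13)  (13,16)  (14,17)  (16,19)  (22,24)
take (1,4); take (8,9); take (11,13); take (13,16); skip (14,17); take (16,19); take (22,24).
Selected 6 talks.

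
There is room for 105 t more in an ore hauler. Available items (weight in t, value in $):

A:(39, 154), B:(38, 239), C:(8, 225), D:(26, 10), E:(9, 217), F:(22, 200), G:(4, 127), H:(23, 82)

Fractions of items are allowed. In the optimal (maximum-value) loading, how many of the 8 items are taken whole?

Greedy by value/weight ratio, highest first.
Order: G (127/4=31.75) > C (225/8=28.12) > E (217/9=24.11) > F (200/22=9.09) > B (239/38=6.29) > A (154/39=3.95) > H (82/23=3.57) > D (10/26=0.38)
Fill: take G (4 @ 127) → take C (8 @ 225) → take E (9 @ 217) → take F (22 @ 200) → take B (38 @ 239) → take 24/39 of A → 94.77; 105/105 used.
5 item(s) taken whole; one partial (take 24/39 of A).

5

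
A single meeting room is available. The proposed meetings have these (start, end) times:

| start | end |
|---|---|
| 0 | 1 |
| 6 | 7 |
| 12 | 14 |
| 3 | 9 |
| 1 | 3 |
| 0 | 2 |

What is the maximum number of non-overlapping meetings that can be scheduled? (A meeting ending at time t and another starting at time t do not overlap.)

4

Greedy by earliest finish: after sorting by end time, pick each interval compatible with the last pick.
By end time: (0,1), (0,2), (1,3), (6,7), (3,9), (12,14).
Pick (0,1); next start ≥ 1 → (1,3); next start ≥ 3 → (6,7); next start ≥ 7 → (12,14).
Selected 4 meetings.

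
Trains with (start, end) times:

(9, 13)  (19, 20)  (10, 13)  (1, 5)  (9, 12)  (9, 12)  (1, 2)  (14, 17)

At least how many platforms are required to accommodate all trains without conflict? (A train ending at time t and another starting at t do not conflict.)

Count concurrent intervals with a sweep; the peak is the room count.
Events (time:±→running): 1:+→1 1:+→2 2:-→1 5:-→0 9:+→1 9:+→2 9:+→3 10:+→4 … peak 4.

4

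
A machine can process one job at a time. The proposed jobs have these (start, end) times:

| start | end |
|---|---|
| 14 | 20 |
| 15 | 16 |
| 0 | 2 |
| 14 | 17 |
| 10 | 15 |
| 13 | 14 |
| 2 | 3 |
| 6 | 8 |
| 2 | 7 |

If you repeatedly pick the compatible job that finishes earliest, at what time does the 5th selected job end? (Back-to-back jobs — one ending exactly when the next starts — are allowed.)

16

Greedy by earliest finish: after sorting by end time, pick each interval compatible with the last pick.
By end time: (0,2), (2,3), (2,7), (6,8), (13,14), (10,15), (15,16), (14,17), (14,20).
Pick (0,2); next start ≥ 2 → (2,3); next start ≥ 3 → (6,8); next start ≥ 8 → (13,14); next start ≥ 14 → (15,16).
Selected: (0,2) (2,3) (6,8) (13,14) (15,16)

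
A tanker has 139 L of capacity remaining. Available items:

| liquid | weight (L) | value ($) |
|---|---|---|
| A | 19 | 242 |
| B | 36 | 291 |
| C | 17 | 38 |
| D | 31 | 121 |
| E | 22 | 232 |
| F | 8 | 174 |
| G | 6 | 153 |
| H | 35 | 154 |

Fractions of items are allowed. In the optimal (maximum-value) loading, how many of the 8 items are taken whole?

Order: G (153/6=25.50) > F (174/8=21.75) > A (242/19=12.74) > E (232/22=10.55) > B (291/36=8.08) > H (154/35=4.40) > D (121/31=3.90) > C (38/17=2.24)
Fill: take G (6 @ 153) → take F (8 @ 174) → take A (19 @ 242) → take E (22 @ 232) → take B (36 @ 291) → take H (35 @ 154) → take 13/31 of D → 50.74; 139/139 used.
6 item(s) taken whole; one partial (take 13/31 of D).

6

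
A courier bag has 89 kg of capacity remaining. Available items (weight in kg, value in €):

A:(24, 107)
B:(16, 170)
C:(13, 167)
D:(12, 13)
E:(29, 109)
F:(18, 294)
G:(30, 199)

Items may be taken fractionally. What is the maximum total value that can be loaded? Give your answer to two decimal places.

Greedy by value/weight ratio, highest first.
Ratios (sorted): F 16.33, C 12.85, B 10.62, G 6.63, A 4.46, E 3.76, D 1.08
take F (18 @ 294); take C (13 @ 167); take B (16 @ 170); take G (30 @ 199); take 12/24 of A → 53.50. Capacity used 89/89.
Total value = 883.50

883.50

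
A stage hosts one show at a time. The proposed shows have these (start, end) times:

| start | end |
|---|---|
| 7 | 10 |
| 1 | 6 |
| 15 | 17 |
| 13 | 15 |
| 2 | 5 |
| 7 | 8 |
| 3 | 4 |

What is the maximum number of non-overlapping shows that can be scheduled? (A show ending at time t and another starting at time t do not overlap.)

Order by finish time; keep every interval that doesn't clash with the previous kept one.
By end time: (3,4), (2,5), (1,6), (7,8), (7,10), (13,15), (15,17).
Pick (3,4); next start ≥ 4 → (7,8); next start ≥ 8 → (13,15); next start ≥ 15 → (15,17).
Selected 4 shows.

4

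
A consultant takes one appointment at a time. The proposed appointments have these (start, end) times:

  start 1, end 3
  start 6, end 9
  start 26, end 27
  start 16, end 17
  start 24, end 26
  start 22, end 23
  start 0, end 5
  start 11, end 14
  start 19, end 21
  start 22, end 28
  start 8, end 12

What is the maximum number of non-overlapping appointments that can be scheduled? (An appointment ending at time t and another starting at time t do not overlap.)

8

Sorted by end: (1,3)  (0,5)  (6,9)  (8,12)  (11,14)  (16,17)  (19,21)  (22,23)  (24,26)  (26,27)  (22,28)
take (1,3); take (6,9); take (11,14); take (16,17); take (19,21); take (22,23); take (24,26); take (26,27).
Selected 8 appointments.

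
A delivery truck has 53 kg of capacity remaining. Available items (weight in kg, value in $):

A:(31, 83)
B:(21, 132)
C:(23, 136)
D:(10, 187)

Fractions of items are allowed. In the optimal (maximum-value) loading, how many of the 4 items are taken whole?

Order: D (187/10=18.70) > B (132/21=6.29) > C (136/23=5.91) > A (83/31=2.68)
Fill: take D (10 @ 187) → take B (21 @ 132) → take 22/23 of C → 130.09; 53/53 used.
2 item(s) taken whole; one partial (take 22/23 of C).

2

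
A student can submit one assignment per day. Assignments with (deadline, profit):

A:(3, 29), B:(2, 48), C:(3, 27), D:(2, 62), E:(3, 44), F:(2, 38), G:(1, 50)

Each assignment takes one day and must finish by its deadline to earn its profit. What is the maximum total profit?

156

Sort by profit descending; place each in the latest free slot ≤ its deadline.
By profit: D(d2,62), G(d1,50), B(d2,48), E(d3,44), F(d2,38), A(d3,29), C(d3,27)
D→slot 2; G→slot 1; B skipped; E→slot 3; F skipped; A skipped; C skipped.
Profit = 50 + 62 + 44 = 156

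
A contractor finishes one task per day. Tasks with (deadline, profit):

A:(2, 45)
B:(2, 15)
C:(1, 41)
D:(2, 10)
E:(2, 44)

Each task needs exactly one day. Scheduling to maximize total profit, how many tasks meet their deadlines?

Take jobs in profit order; each goes to the latest open slot no later than its deadline.
By profit: A(d2,45), E(d2,44), C(d1,41), B(d2,15), D(d2,10)
A→slot 2; E→slot 1; C skipped; B skipped; D skipped.
2 of 5 scheduled.

2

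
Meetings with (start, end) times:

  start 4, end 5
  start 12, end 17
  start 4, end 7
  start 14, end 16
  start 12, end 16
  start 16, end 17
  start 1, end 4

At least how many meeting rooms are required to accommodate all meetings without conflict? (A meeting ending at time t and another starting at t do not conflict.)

starts: [1, 4, 4, 12, 12, 14, 16]
ends:   [4, 5, 7, 16, 16, 17, 17]
s1→1 e4→0 s4→1 s4→2 e5→1 e7→0 s12→1 s12→2 s14→3  — peak 3.

3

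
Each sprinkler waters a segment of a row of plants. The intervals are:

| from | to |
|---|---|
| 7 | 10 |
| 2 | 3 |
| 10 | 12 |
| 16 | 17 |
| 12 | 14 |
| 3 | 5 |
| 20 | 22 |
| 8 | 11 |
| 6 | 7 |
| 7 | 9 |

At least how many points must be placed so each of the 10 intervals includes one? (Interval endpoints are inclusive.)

By right end: [2,3]  [3,5]  [6,7]  [7,9]  [7,10]  [8,11]  [10,12]  [12,14]  [16,17]  [20,22]
[2,3] uncovered → point at 3; [6,7] uncovered → point at 7; [8,11] uncovered → point at 11; [12,14] uncovered → point at 14; [16,17] uncovered → point at 17; [20,22] uncovered → point at 22.
Points: 3, 7, 11, 14, 17, 22 (6 total).

6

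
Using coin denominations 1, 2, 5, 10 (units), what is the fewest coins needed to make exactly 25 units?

Use the largest denomination that fits, subtract, and repeat.
25 = 2×10 + 1×5
Total coins = 2 + 1 = 3

3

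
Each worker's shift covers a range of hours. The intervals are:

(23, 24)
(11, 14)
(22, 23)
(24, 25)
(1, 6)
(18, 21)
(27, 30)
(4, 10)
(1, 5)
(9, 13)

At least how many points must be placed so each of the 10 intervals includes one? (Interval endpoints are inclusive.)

6

Process intervals by earliest right end; each time one isn't hit yet, stab at its right endpoint.
By right end: [1,5]  [1,6]  [4,10]  [9,13]  [11,14]  [18,21]  [22,23]  [23,24]  [24,25]  [27,30]
[1,5] uncovered → point at 5; [9,13] uncovered → point at 13; [18,21] uncovered → point at 21; [22,23] uncovered → point at 23; [24,25] uncovered → point at 25; [27,30] uncovered → point at 30.
Points: 5, 13, 21, 23, 25, 30 (6 total).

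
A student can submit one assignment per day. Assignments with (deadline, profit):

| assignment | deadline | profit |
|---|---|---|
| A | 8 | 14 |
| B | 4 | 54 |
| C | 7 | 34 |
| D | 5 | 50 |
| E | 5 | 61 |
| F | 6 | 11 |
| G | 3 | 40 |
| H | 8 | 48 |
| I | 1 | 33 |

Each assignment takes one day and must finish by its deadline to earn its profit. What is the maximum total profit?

334

Sort by profit descending; place each in the latest free slot ≤ its deadline.
By profit: E(d5,61), B(d4,54), D(d5,50), H(d8,48), G(d3,40), C(d7,34), I(d1,33), A(d8,14), F(d6,11)
E→slot 5; B→slot 4; D→slot 3; H→slot 8; G→slot 2; C→slot 7; I→slot 1; A→slot 6; F skipped.
Profit = 33 + 40 + 50 + 54 + 61 + 14 + 34 + 48 = 334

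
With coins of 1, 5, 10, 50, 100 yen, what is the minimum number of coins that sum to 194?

10

Greedy: take as many of the largest coin as possible, then repeat with the remainder.
194 − 1×100→94 − 1×50→44 − 4×10→4 − 4×1→0
Total coins = 1 + 1 + 4 + 4 = 10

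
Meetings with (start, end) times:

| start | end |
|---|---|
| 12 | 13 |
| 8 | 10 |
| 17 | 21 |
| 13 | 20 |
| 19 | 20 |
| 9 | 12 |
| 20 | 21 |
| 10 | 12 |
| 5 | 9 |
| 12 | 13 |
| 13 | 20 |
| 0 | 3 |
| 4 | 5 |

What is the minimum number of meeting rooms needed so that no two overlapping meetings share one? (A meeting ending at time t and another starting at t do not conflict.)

Events (time:±→running): 0:+→1 3:-→0 4:+→1 5:-→0 5:+→1 8:+→2 9:-→1 9:+→2 10:-→1 10:+→2 12:-→1 12:-→0 12:+→1 12:+→2 13:-→1 13:-→0 13:+→1 13:+→2 17:+→3 19:+→4 … peak 4.

4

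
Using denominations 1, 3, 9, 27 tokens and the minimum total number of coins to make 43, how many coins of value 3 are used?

2

Greedy: take as many of the largest coin as possible, then repeat with the remainder.
43 − 1×27→16 − 1×9→7 − 2×3→1 − 1×1→0
Count of 3: 2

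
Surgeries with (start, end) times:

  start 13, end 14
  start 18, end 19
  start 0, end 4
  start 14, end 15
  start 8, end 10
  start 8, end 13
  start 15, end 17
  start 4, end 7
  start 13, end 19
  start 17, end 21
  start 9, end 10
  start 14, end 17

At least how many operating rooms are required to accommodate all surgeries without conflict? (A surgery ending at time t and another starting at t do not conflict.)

3

The answer is the maximum number of intervals overlapping at any instant.
starts: [0, 4, 8, 8, 9, 13, 13, 14, 14, 15, 17, 18]
ends:   [4, 7, 10, 10, 13, 14, 15, 17, 17, 19, 19, 21]
s0→1 e4→0 s4→1 e7→0 s8→1 s8→2 s9→3  — peak 3.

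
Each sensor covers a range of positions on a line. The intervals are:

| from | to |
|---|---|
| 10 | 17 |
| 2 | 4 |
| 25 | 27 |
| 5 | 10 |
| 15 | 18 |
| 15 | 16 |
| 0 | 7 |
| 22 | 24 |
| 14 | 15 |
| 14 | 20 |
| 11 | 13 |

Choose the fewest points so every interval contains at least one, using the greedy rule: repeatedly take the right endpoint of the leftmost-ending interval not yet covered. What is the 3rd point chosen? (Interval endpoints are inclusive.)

13

Sort by right endpoint; whenever an interval is uncovered, place a point at its right end.
Sorted: [2,4] [0,7] [5,10] [11,13] [14,15] [15,16] [10,17] [15,18] [14,20] [22,24] [25,27]
{[2,4],[0,7]} hit by 4; {[5,10]} hit by 10; {[11,13]} hit by 13; {[14,15],[15,16],[10,17],[15,18],[14,20]} hit by 15; {[22,24]} hit by 24; {[25,27]} hit by 27.
Points: 4, 10, 13, 15, 24, 27 (6 total).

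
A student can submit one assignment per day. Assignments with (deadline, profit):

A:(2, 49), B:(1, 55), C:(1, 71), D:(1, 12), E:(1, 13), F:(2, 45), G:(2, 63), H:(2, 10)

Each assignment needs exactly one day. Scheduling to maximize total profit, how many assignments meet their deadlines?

Sort by profit descending; place each in the latest free slot ≤ its deadline.
By profit: C(d1,71), G(d2,63), B(d1,55), A(d2,49), F(d2,45), E(d1,13), D(d1,12), H(d2,10)
C→slot 1; G→slot 2; B skipped; A skipped; F skipped; E skipped; D skipped; H skipped.
2 of 8 scheduled.

2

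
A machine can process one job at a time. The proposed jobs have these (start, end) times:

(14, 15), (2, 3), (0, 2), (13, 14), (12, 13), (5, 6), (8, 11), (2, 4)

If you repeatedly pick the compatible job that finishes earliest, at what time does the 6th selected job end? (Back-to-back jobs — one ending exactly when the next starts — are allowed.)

Sort by end time and greedily take each interval whose start is ≥ the last chosen end.
Sorted by end: (0,2)  (2,3)  (2,4)  (5,6)  (8,11)  (12,13)  (13,14)  (14,15)
take (0,2); take (2,3); take (5,6); take (8,11); take (12,13); take (13,14); take (14,15).
Selected: (0,2) (2,3) (5,6) (8,11) (12,13) (13,14) (14,15)

14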